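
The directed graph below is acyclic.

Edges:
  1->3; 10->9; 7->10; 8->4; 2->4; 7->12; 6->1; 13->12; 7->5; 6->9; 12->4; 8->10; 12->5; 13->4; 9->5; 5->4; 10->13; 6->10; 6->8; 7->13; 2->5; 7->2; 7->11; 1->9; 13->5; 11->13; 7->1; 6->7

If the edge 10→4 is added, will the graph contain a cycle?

No

Adding 10→4 creates a cycle iff 4 can already reach 10.
Explore from 4: no path reaches 10. The graph stays acyclic.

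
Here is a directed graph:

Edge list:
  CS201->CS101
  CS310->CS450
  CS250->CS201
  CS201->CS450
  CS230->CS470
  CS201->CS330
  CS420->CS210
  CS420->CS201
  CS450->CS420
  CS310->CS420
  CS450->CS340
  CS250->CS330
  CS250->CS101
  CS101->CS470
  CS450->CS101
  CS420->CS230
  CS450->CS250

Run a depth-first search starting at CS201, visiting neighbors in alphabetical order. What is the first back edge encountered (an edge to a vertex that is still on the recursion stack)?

CS250→CS201

DFS from CS201 (visiting neighbors in alphabetical order); mark gray on enter, black on exit:
CS201 gray
  CS101 gray
    CS470 gray
    CS470 black
  CS101 black
  CS330 gray
  CS330 black
  CS450 gray
    CS450→CS101: CS101 black — skip
    CS250 gray
      CS250→CS101: CS101 black — skip
      CS250→CS201: CS201 is gray → back edge
First back edge: CS250 → CS201.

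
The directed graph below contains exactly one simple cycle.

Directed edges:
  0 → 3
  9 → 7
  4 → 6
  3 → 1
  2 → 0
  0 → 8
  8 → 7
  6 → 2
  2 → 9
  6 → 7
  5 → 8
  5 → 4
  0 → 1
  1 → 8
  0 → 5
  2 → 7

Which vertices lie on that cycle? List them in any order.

DFS with gray/black marking from 2:
2 gray
  9 gray
    7 gray
    7 black
  9 black
  2→7: 7 black — skip
  0 gray
    1 gray
      8 gray
        8→7: 7 black — skip
      8 black
    1 black
    5 gray
      5→8: 8 black — skip
      4 gray
        6 gray
          6→7: 7 black — skip
          6→2: 2 is gray → back edge
Back edge closes the cycle 2 → 0 → 5 → 4 → 6 → 2; its vertices are {0, 2, 4, 5, 6}.

0, 2, 4, 5, 6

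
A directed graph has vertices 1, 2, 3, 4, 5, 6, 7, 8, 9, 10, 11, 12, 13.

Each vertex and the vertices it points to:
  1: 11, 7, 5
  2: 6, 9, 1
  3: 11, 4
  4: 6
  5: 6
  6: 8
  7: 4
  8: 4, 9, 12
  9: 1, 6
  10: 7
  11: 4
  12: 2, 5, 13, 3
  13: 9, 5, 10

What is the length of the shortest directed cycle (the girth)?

3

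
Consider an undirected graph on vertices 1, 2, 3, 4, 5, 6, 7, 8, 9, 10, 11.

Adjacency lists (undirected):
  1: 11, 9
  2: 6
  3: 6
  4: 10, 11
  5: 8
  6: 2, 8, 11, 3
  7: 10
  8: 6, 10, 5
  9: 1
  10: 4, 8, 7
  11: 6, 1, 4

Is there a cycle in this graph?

Yes

DFS, tracking each vertex's parent; an edge to a visited non-parent vertex closes a cycle.
Start from 6:
visit 6 (parent –)
  visit 2 (parent 6)
    2–6: parent, skip
  visit 8 (parent 6)
    8–6: parent, skip
    visit 10 (parent 8)
      visit 4 (parent 10)
        4–10: parent, skip
        visit 11 (parent 4)
          11–6: 6 visited and ≠ parent → cycle
Cycle: 6 – 8 – 10 – 4 – 11 – 6.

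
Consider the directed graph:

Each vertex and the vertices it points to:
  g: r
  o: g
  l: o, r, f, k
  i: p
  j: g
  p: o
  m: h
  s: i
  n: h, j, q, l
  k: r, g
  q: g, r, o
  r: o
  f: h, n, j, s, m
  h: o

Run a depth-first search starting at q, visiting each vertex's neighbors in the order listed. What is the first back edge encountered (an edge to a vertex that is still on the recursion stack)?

o→g

DFS from q (visiting each vertex's neighbors in the order listed); mark gray on enter, black on exit:
q gray
  g gray
    r gray
      o gray
        o→g: g is gray → back edge
First back edge: o → g.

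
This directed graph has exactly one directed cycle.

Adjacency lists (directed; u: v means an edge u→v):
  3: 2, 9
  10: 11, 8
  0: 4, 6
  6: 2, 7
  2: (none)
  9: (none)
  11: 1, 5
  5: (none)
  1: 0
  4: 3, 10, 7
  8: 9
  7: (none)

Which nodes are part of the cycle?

DFS with gray/black marking from 0:
0 gray
  4 gray
    3 gray
      2 gray
      2 black
      9 gray
      9 black
    3 black
    10 gray
      11 gray
        1 gray
          1→0: 0 is gray → back edge
Back edge closes the cycle 0 → 4 → 10 → 11 → 1 → 0; its vertices are {0, 1, 4, 10, 11}.

0, 1, 4, 10, 11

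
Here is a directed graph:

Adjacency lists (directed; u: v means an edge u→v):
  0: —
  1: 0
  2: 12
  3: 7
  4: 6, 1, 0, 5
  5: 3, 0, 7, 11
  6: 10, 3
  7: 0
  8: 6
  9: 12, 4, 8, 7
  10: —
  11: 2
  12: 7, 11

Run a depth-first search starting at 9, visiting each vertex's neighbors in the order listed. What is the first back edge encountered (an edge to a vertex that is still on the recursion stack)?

DFS from 9 (visiting each vertex's neighbors in the order listed); mark gray on enter, black on exit:
9 gray
  12 gray
    7 gray
      0 gray
      0 black
    7 black
    11 gray
      2 gray
        2→12: 12 is gray → back edge
First back edge: 2 → 12.

2->12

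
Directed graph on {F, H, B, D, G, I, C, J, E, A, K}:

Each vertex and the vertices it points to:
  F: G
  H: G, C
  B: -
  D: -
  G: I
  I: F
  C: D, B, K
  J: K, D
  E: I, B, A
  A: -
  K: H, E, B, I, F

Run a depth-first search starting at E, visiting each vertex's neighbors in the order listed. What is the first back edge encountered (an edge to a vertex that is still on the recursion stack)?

G→I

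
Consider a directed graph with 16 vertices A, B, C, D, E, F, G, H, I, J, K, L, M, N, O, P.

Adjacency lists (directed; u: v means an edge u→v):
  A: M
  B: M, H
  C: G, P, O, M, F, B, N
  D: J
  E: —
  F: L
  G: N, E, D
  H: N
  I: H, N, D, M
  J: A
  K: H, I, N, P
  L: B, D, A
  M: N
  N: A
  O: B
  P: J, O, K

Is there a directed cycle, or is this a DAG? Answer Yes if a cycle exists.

Yes

DFS with white/gray/black marking, starting from N:
N gray
  A gray
    M gray
      M→N: N is gray → back edge
Back edge found, so a cycle exists: N → A → M → N.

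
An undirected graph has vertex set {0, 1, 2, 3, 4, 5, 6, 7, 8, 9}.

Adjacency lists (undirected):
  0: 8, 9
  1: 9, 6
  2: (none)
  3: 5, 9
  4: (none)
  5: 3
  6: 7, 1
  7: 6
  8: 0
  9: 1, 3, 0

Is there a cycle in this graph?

DFS, tracking each vertex's parent; an edge to a visited non-parent vertex closes a cycle.
Start from 8:
visit 8 (parent –)
  visit 0 (parent 8)
    0–8: parent, skip
    visit 9 (parent 0)
      visit 1 (parent 9)
        1–9: parent, skip
        visit 6 (parent 1)
          visit 7 (parent 6)
            7–6: parent, skip
          6–1: parent, skip
      visit 3 (parent 9)
        visit 5 (parent 3)
          5–3: parent, skip
        3–9: parent, skip
      9–0: parent, skip
visit 2 (parent –)
visit 4 (parent –)
No non-parent visited neighbor found — the graph is a forest.

No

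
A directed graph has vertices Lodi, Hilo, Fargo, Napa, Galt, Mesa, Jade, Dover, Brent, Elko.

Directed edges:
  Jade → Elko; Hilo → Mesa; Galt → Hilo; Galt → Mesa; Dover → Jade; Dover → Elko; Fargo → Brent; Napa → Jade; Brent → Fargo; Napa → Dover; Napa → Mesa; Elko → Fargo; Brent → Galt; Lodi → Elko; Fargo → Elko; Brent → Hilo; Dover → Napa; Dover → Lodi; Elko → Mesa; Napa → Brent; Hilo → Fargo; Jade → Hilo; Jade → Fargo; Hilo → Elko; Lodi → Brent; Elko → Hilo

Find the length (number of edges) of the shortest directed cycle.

2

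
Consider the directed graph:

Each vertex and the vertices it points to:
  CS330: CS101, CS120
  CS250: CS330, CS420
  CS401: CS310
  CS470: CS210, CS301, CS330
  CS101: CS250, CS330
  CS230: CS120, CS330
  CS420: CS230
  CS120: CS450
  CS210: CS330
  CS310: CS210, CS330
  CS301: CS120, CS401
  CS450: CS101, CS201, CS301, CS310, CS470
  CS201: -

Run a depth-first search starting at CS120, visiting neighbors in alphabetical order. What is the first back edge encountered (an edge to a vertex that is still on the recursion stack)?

DFS from CS120 (visiting neighbors in alphabetical order); mark gray on enter, black on exit:
CS120 gray
  CS450 gray
    CS101 gray
      CS250 gray
        CS330 gray
          CS330→CS101: CS101 is gray → back edge
First back edge: CS330 → CS101.

CS330→CS101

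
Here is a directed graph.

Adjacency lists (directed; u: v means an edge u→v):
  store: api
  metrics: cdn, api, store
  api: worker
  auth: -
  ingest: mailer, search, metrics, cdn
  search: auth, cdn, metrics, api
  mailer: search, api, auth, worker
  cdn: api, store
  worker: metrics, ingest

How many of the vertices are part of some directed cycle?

A vertex is on a directed cycle iff it belongs to a strongly connected component of size ≥ 2 (or has a self-loop).
The vertices on cycles are {api, cdn, store, ingest, mailer, search, worker, metrics} — 8 in total.

8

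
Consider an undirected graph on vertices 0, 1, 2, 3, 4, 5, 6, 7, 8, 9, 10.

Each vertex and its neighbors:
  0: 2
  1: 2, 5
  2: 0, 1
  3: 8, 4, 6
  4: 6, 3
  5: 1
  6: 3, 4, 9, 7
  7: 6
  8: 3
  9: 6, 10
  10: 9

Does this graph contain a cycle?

Yes

DFS, tracking each vertex's parent; an edge to a visited non-parent vertex closes a cycle.
Start from 1:
visit 1 (parent –)
  visit 2 (parent 1)
    visit 0 (parent 2)
      0–2: parent, skip
    2–1: parent, skip
  visit 5 (parent 1)
    5–1: parent, skip
visit 3 (parent –)
  visit 8 (parent 3)
    8–3: parent, skip
  visit 4 (parent 3)
    visit 6 (parent 4)
      6–3: 3 visited and ≠ parent → cycle
Cycle: 3 – 4 – 6 – 3.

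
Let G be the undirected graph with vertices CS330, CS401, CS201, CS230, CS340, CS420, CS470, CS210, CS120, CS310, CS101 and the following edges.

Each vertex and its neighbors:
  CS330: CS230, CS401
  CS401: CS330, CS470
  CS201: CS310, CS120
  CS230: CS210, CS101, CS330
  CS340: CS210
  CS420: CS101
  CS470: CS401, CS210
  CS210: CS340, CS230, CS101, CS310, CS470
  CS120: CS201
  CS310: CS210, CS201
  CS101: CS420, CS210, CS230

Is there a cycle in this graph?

Yes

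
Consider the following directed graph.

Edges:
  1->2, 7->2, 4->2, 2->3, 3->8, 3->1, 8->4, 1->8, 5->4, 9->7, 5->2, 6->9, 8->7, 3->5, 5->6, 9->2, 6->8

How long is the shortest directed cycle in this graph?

3

For each vertex v, BFS finds the shortest path from v back to v.
The shortest such closed walk is 3 → 5 → 2 → 3, length 3.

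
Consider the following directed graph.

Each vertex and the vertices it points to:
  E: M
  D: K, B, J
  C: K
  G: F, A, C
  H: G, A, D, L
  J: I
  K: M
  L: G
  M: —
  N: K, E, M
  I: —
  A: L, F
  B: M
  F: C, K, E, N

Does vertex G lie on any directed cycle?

G is on a cycle iff G can reach itself via ≥1 edge.
G → A → L → G — yes.

Yes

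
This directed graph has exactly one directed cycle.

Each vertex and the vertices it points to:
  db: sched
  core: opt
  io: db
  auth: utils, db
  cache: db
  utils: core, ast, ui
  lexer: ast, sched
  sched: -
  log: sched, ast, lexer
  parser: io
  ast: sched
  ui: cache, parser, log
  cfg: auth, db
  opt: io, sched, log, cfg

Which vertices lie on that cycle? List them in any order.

cfg, opt, auth, core, utils

DFS with gray/black marking from utils:
utils gray
  core gray
    opt gray
      io gray
        db gray
          sched gray
          sched black
        db black
      io black
      opt→sched: sched black — skip
      log gray
        log→sched: sched black — skip
        ast gray
          ast→sched: sched black — skip
        ast black
        lexer gray
          lexer→ast: ast black — skip
          lexer→sched: sched black — skip
        lexer black
      log black
      cfg gray
        auth gray
          auth→utils: utils is gray → back edge
Back edge closes the cycle utils → core → opt → cfg → auth → utils; its vertices are {cfg, opt, auth, core, utils}.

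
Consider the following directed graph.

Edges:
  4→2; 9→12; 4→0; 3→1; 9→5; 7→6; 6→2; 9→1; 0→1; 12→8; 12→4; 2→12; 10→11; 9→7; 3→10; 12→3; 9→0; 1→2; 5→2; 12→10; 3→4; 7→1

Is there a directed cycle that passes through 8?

No

8 lies on a cycle iff there is a path from 8 back to itself.
Exploring from 8, it never reaches itself; equivalently, its strongly connected component is a singleton.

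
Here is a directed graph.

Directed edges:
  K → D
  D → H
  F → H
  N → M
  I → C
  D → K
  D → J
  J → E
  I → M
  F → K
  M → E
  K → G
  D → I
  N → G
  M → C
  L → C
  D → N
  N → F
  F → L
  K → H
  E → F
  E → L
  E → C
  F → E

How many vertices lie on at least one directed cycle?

8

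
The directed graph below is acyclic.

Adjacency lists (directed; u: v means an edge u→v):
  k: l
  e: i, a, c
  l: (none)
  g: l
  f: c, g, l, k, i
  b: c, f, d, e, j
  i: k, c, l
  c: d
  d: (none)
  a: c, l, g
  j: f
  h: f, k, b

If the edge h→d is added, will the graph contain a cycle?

No

Adding h→d creates a cycle iff d can already reach h.
Explore from d: no path reaches h. The graph stays acyclic.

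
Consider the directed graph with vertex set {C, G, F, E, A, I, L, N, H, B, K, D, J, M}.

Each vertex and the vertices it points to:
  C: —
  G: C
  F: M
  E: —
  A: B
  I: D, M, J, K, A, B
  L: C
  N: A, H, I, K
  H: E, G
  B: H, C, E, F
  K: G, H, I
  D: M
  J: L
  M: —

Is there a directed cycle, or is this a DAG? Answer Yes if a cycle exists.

Yes

DFS with white/gray/black marking, starting from F:
F gray
  M gray
  M black
F black
C gray
C black
G gray
  G→C: C black — skip
G black
E gray
E black
A gray
  B gray
    H gray
      H→E: E black — skip
      H→G: G black — skip
    H black
    B→C: C black — skip
    B→E: E black — skip
    B→F: F black — skip
  B black
A black
I gray
  D gray
    D→M: M black — skip
  D black
  I→M: M black — skip
  J gray
    L gray
      L→C: C black — skip
    L black
  J black
  K gray
    K→G: G black — skip
    K→H: H black — skip
    K→I: I is gray → back edge
Back edge found, so a cycle exists: I → K → I.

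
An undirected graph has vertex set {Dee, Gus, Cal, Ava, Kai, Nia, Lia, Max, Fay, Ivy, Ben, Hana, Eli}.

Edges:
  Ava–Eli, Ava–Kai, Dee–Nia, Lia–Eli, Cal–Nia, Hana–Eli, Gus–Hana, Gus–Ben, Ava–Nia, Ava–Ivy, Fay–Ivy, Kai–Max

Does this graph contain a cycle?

No

DFS, tracking each vertex's parent; an edge to a visited non-parent vertex closes a cycle.
Start from Max:
visit Max (parent –)
  visit Kai (parent Max)
    Kai–Max: parent, skip
    visit Ava (parent Kai)
      Ava–Kai: parent, skip
      visit Nia (parent Ava)
        visit Dee (parent Nia)
          Dee–Nia: parent, skip
        Nia–Ava: parent, skip
        visit Cal (parent Nia)
          Cal–Nia: parent, skip
      visit Eli (parent Ava)
        visit Lia (parent Eli)
          Lia–Eli: parent, skip
        Eli–Ava: parent, skip
        visit Hana (parent Eli)
          Hana–Eli: parent, skip
          visit Gus (parent Hana)
            Gus–Hana: parent, skip
            visit Ben (parent Gus)
              Ben–Gus: parent, skip
      visit Ivy (parent Ava)
        visit Fay (parent Ivy)
          Fay–Ivy: parent, skip
        Ivy–Ava: parent, skip
No non-parent visited neighbor found — the graph is a forest.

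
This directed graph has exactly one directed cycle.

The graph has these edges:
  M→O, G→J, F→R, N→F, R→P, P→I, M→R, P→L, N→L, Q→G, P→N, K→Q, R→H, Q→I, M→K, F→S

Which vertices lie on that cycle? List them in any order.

DFS with gray/black marking from R:
R gray
  H gray
  H black
  P gray
    L gray
    L black
    N gray
      F gray
        F→R: R is gray → back edge
Back edge closes the cycle R → P → N → F → R; its vertices are {F, N, P, R}.

F, N, P, R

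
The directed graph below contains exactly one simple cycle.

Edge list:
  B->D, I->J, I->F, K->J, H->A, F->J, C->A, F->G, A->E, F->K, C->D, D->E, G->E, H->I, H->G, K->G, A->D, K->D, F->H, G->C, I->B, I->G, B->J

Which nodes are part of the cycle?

F, H, I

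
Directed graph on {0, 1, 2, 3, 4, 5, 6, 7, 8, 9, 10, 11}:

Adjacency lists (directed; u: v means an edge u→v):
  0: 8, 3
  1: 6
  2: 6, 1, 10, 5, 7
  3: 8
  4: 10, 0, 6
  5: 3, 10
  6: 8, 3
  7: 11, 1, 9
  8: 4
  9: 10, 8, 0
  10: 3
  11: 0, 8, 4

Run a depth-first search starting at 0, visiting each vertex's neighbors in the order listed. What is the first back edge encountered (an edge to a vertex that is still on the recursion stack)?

3→8

DFS from 0 (visiting each vertex's neighbors in the order listed); mark gray on enter, black on exit:
0 gray
  8 gray
    4 gray
      10 gray
        3 gray
          3→8: 8 is gray → back edge
First back edge: 3 → 8.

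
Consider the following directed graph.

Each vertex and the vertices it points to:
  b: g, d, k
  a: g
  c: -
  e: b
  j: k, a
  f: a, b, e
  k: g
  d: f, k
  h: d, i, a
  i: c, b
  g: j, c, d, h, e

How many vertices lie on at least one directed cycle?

10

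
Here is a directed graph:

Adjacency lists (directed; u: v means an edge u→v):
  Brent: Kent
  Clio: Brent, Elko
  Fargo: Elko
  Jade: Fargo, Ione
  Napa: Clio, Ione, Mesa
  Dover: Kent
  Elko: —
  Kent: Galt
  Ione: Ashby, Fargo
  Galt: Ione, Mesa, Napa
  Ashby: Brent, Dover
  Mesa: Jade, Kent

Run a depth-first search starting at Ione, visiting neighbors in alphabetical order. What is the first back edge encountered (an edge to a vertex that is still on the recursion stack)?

DFS from Ione (visiting neighbors in alphabetical order); mark gray on enter, black on exit:
Ione gray
  Ashby gray
    Brent gray
      Kent gray
        Galt gray
          Galt→Ione: Ione is gray → back edge
First back edge: Galt → Ione.

Galt→Ione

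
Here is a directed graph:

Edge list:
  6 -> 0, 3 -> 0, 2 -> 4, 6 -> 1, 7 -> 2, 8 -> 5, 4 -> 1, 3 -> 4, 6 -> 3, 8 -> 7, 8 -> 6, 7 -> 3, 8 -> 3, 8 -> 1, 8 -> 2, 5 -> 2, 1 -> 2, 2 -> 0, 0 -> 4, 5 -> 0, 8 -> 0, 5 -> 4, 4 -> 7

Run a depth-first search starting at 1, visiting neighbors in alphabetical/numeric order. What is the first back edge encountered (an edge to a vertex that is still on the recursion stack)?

4→1

DFS from 1 (visiting neighbors in alphabetical/numeric order); mark gray on enter, black on exit:
1 gray
  2 gray
    0 gray
      4 gray
        4→1: 1 is gray → back edge
First back edge: 4 → 1.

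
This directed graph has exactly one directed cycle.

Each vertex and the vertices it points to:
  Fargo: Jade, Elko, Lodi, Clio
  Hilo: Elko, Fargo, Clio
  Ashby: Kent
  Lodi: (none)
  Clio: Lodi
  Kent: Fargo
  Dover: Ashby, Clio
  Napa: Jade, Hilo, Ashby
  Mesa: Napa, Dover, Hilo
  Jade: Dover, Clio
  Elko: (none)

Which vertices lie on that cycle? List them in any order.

Jade, Kent, Ashby, Dover, Fargo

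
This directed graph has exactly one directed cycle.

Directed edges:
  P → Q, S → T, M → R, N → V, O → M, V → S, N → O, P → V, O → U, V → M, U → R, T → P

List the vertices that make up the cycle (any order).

DFS with gray/black marking from V:
V gray
  S gray
    T gray
      P gray
        Q gray
        Q black
        P→V: V is gray → back edge
Back edge closes the cycle V → S → T → P → V; its vertices are {P, S, T, V}.

P, S, T, V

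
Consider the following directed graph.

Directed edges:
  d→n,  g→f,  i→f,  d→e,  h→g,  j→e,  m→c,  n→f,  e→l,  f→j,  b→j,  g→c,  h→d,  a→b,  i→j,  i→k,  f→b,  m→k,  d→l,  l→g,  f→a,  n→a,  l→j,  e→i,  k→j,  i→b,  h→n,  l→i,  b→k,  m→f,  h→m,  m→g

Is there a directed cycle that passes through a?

Yes

a is on a cycle iff a can reach itself via ≥1 edge.
a → b → j → e → i → f → a — yes.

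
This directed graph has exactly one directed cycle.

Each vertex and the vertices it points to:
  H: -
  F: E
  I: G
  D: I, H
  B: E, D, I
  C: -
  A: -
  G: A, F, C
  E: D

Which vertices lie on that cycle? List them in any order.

D, E, F, G, I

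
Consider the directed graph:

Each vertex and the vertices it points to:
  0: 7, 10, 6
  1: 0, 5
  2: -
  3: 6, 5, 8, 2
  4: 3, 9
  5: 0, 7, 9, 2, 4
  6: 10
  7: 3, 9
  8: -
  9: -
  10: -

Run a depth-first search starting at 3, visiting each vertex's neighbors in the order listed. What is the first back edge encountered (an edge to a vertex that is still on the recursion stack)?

DFS from 3 (visiting each vertex's neighbors in the order listed); mark gray on enter, black on exit:
3 gray
  6 gray
    10 gray
    10 black
  6 black
  5 gray
    0 gray
      7 gray
        7→3: 3 is gray → back edge
First back edge: 7 → 3.

7->3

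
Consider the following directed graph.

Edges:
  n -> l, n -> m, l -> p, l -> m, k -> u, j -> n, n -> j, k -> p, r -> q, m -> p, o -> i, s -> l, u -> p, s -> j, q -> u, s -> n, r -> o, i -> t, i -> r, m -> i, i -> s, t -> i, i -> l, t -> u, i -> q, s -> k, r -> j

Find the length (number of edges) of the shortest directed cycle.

For each vertex v, BFS finds the shortest path from v back to v.
The shortest such closed walk is i → t → i, length 2.

2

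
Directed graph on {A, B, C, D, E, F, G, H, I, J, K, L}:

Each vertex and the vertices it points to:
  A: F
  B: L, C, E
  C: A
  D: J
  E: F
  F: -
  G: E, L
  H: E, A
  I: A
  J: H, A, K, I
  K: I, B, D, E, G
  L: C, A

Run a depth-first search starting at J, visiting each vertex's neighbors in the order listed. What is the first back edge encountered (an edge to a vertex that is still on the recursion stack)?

DFS from J (visiting each vertex's neighbors in the order listed); mark gray on enter, black on exit:
J gray
  H gray
    E gray
      F gray
      F black
    E black
    A gray
      A→F: F black — skip
    A black
  H black
  J→A: A black — skip
  K gray
    I gray
      I→A: A black — skip
    I black
    B gray
      L gray
        C gray
          C→A: A black — skip
        C black
        L→A: A black — skip
      L black
      B→C: C black — skip
      B→E: E black — skip
    B black
    D gray
      D→J: J is gray → back edge
First back edge: D → J.

D→J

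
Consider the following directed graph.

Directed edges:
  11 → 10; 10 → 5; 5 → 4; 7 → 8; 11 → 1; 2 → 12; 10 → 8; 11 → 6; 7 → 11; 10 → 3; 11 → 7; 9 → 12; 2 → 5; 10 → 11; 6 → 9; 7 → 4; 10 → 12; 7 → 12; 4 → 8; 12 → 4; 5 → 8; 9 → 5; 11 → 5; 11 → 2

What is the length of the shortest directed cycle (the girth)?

For each vertex v, BFS finds the shortest path from v back to v.
The shortest such closed walk is 11 → 10 → 11, length 2.

2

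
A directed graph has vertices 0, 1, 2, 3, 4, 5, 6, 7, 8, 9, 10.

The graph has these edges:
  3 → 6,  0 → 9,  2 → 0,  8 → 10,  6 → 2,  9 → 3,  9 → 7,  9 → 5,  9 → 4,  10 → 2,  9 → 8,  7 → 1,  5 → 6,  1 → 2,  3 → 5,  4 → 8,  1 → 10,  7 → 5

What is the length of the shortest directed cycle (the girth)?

For each vertex v, BFS finds the shortest path from v back to v.
The shortest such closed walk is 0 → 9 → 3 → 6 → 2 → 0, length 5.

5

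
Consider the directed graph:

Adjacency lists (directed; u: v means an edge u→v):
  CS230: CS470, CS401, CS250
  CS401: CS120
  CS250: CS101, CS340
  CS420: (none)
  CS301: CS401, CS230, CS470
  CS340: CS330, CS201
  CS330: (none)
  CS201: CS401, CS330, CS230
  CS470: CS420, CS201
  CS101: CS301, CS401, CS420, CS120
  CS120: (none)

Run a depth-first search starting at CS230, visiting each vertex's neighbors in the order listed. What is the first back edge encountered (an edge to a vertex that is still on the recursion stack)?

CS201->CS230

DFS from CS230 (visiting each vertex's neighbors in the order listed); mark gray on enter, black on exit:
CS230 gray
  CS470 gray
    CS420 gray
    CS420 black
    CS201 gray
      CS401 gray
        CS120 gray
        CS120 black
      CS401 black
      CS330 gray
      CS330 black
      CS201→CS230: CS230 is gray → back edge
First back edge: CS201 → CS230.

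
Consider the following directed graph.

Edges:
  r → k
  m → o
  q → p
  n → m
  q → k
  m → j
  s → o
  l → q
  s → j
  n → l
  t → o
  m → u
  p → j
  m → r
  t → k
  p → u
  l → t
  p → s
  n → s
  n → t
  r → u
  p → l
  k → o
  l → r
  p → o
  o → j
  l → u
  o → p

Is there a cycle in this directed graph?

DFS with white/gray/black marking, starting from q:
q gray
  p gray
    u gray
    u black
    o gray
      o→p: p is gray → back edge
Back edge found, so a cycle exists: p → o → p.

Yes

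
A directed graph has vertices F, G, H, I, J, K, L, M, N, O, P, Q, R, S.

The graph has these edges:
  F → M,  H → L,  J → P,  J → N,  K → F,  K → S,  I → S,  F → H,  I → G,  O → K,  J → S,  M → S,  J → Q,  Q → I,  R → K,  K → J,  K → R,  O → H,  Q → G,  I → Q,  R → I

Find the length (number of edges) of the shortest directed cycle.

For each vertex v, BFS finds the shortest path from v back to v.
The shortest such closed walk is K → R → K, length 2.

2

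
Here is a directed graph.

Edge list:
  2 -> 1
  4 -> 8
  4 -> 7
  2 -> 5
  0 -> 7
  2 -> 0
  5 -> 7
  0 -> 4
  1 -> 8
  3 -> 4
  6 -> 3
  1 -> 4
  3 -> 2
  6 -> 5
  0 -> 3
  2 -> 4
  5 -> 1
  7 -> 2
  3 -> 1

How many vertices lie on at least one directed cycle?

A vertex is on a directed cycle iff it belongs to a strongly connected component of size ≥ 2 (or has a self-loop).
The vertices on cycles are {0, 1, 2, 3, 4, 5, 7} — 7 in total.

7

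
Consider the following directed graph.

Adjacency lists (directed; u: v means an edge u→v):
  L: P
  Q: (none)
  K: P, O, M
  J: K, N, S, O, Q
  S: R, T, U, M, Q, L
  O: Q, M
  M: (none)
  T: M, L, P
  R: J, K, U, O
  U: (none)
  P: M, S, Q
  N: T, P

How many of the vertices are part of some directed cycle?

A vertex is on a directed cycle iff it belongs to a strongly connected component of size ≥ 2 (or has a self-loop).
The vertices on cycles are {J, K, L, N, P, R, S, T} — 8 in total.

8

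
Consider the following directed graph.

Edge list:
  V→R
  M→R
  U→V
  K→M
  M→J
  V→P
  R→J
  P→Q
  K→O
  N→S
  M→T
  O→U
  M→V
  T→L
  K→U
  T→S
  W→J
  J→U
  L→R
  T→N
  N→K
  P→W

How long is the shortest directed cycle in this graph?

For each vertex v, BFS finds the shortest path from v back to v.
The shortest such closed walk is M → T → N → K → M, length 4.

4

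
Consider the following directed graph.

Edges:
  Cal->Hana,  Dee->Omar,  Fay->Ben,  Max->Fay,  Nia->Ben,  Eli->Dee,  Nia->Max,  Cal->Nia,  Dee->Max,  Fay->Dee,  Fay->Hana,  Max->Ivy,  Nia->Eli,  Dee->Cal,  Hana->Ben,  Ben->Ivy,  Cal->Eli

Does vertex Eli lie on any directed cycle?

Yes

Eli is on a cycle iff Eli can reach itself via ≥1 edge.
Eli → Dee → Cal → Eli — yes.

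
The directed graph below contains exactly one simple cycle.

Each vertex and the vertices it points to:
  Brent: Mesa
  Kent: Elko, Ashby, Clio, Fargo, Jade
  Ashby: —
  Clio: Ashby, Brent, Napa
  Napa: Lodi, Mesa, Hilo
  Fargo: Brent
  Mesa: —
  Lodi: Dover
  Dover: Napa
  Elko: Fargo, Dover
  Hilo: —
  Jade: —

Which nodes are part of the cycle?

DFS with gray/black marking from Dover:
Dover gray
  Napa gray
    Lodi gray
      Lodi→Dover: Dover is gray → back edge
Back edge closes the cycle Dover → Napa → Lodi → Dover; its vertices are {Lodi, Napa, Dover}.

Lodi, Napa, Dover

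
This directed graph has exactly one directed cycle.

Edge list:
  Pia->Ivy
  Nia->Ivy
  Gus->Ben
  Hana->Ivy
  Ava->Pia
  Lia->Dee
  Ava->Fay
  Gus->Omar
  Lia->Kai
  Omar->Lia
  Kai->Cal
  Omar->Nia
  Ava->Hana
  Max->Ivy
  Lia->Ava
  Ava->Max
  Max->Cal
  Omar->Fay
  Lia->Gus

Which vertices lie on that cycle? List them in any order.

DFS with gray/black marking from Lia:
Lia gray
  Kai gray
    Cal gray
    Cal black
  Kai black
  Gus gray
    Omar gray
      Omar→Lia: Lia is gray → back edge
Back edge closes the cycle Lia → Gus → Omar → Lia; its vertices are {Gus, Lia, Omar}.

Gus, Lia, Omar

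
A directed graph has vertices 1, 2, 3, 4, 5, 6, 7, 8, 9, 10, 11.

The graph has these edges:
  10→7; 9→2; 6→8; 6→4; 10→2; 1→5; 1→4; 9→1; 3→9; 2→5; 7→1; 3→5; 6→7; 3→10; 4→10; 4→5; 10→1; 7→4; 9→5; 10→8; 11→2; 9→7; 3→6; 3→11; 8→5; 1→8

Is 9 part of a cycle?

9 lies on a cycle iff there is a path from 9 back to itself.
Exploring from 9, it never reaches itself; equivalently, its strongly connected component is a singleton.

No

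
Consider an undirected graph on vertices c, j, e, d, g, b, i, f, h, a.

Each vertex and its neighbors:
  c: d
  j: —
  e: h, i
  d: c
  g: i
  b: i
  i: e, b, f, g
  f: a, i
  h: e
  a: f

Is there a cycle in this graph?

DFS, tracking each vertex's parent; an edge to a visited non-parent vertex closes a cycle.
Start from f:
visit f (parent –)
  visit a (parent f)
    a–f: parent, skip
  visit i (parent f)
    visit e (parent i)
      visit h (parent e)
        h–e: parent, skip
      e–i: parent, skip
    visit b (parent i)
      b–i: parent, skip
    i–f: parent, skip
    visit g (parent i)
      g–i: parent, skip
visit c (parent –)
  visit d (parent c)
    d–c: parent, skip
visit j (parent –)
No non-parent visited neighbor found — the graph is a forest.

No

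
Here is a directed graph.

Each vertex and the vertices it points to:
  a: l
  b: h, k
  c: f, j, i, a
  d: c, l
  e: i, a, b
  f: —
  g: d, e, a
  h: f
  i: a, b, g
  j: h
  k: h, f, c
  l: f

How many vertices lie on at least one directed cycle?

A vertex is on a directed cycle iff it belongs to a strongly connected component of size ≥ 2 (or has a self-loop).
The vertices on cycles are {b, c, d, e, g, i, k} — 7 in total.

7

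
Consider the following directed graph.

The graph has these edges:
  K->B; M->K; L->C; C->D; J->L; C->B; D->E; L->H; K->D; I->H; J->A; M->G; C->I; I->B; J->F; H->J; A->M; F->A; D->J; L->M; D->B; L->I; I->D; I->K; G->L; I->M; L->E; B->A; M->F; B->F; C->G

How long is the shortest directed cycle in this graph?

For each vertex v, BFS finds the shortest path from v back to v.
The shortest such closed walk is G → L → M → G, length 3.

3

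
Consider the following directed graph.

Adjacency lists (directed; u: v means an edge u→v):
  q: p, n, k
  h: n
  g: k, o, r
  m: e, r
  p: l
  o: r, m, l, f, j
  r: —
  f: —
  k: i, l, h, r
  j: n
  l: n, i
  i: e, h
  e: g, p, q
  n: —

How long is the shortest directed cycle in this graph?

4

For each vertex v, BFS finds the shortest path from v back to v.
The shortest such closed walk is g → o → m → e → g, length 4.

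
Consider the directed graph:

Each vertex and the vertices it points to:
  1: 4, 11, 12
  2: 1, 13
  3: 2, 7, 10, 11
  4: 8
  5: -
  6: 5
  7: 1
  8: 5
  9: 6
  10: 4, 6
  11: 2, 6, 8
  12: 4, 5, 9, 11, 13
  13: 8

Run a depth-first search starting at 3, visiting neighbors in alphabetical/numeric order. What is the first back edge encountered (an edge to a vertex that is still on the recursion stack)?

DFS from 3 (visiting neighbors in alphabetical/numeric order); mark gray on enter, black on exit:
3 gray
  2 gray
    1 gray
      4 gray
        8 gray
          5 gray
          5 black
        8 black
      4 black
      11 gray
        11→2: 2 is gray → back edge
First back edge: 11 → 2.

11→2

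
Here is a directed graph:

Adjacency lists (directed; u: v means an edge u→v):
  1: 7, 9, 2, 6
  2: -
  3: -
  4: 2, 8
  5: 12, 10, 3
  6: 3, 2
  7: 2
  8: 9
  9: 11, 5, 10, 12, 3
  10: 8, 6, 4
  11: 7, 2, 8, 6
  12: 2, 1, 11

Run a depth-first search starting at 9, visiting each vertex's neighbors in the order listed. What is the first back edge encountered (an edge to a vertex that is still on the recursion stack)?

DFS from 9 (visiting each vertex's neighbors in the order listed); mark gray on enter, black on exit:
9 gray
  11 gray
    7 gray
      2 gray
      2 black
    7 black
    11→2: 2 black — skip
    8 gray
      8→9: 9 is gray → back edge
First back edge: 8 → 9.

8→9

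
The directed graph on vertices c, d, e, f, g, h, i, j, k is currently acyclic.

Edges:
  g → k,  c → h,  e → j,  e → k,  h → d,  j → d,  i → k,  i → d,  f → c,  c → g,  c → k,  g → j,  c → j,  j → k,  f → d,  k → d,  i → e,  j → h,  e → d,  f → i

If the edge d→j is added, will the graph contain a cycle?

Yes

Adding d→j creates a cycle iff j can already reach d.
Path from j: j → d.
So j → … → d → j is a cycle.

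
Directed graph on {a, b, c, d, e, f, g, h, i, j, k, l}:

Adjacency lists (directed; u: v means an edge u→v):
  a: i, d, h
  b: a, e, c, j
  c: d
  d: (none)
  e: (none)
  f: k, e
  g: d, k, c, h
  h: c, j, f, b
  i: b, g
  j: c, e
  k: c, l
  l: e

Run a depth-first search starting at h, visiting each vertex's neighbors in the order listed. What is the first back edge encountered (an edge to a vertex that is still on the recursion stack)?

i→b

DFS from h (visiting each vertex's neighbors in the order listed); mark gray on enter, black on exit:
h gray
  c gray
    d gray
    d black
  c black
  j gray
    j→c: c black — skip
    e gray
    e black
  j black
  f gray
    k gray
      k→c: c black — skip
      l gray
        l→e: e black — skip
      l black
    k black
    f→e: e black — skip
  f black
  b gray
    a gray
      i gray
        i→b: b is gray → back edge
First back edge: i → b.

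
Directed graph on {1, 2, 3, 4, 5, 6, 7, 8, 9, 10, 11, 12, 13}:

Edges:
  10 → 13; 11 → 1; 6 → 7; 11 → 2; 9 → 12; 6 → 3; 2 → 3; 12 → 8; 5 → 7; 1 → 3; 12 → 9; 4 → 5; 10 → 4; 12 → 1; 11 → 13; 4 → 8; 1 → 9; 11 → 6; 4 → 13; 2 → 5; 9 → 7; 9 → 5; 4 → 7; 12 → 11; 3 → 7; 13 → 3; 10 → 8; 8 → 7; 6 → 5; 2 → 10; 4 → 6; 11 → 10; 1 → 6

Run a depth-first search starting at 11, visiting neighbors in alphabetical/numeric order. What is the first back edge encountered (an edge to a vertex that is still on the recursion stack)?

12->1

DFS from 11 (visiting neighbors in alphabetical/numeric order); mark gray on enter, black on exit:
11 gray
  1 gray
    3 gray
      7 gray
      7 black
    3 black
    6 gray
      6→3: 3 black — skip
      5 gray
        5→7: 7 black — skip
      5 black
      6→7: 7 black — skip
    6 black
    9 gray
      9→5: 5 black — skip
      9→7: 7 black — skip
      12 gray
        12→1: 1 is gray → back edge
First back edge: 12 → 1.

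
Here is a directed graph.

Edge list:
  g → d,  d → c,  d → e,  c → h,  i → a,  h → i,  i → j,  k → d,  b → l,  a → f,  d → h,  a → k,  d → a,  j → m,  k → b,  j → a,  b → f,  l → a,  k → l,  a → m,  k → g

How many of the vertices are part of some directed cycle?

10

A vertex is on a directed cycle iff it belongs to a strongly connected component of size ≥ 2 (or has a self-loop).
The vertices on cycles are {a, b, c, d, g, h, i, j, k, l} — 10 in total.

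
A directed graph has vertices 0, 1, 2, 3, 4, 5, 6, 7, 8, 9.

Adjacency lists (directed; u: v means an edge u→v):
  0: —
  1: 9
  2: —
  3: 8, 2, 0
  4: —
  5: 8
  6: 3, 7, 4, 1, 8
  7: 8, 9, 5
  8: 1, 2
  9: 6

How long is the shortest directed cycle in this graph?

3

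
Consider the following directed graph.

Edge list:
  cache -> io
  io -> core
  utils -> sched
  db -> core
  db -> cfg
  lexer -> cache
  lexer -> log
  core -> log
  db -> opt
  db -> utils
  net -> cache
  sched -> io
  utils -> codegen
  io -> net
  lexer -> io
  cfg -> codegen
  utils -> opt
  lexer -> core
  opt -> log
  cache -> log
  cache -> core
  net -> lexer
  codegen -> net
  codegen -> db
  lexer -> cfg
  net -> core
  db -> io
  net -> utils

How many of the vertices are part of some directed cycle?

A vertex is on a directed cycle iff it belongs to a strongly connected component of size ≥ 2 (or has a self-loop).
The vertices on cycles are {db, io, cfg, net, cache, lexer, sched, utils, codegen} — 9 in total.

9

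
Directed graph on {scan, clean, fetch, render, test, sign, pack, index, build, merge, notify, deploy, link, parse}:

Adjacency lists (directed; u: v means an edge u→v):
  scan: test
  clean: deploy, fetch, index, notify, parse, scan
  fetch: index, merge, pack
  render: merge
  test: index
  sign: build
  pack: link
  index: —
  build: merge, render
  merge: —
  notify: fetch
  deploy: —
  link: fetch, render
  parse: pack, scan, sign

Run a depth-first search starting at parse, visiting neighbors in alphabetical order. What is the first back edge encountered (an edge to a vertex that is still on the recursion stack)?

fetch->pack

DFS from parse (visiting neighbors in alphabetical order); mark gray on enter, black on exit:
parse gray
  pack gray
    link gray
      fetch gray
        index gray
        index black
        merge gray
        merge black
        fetch→pack: pack is gray → back edge
First back edge: fetch → pack.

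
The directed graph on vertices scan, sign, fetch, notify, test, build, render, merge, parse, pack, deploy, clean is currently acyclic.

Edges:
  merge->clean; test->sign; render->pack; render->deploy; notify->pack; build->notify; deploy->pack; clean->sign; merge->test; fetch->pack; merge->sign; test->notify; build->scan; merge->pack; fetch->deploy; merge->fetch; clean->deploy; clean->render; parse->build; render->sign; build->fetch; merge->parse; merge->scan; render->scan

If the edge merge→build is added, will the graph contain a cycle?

Adding merge→build creates a cycle iff build can already reach merge.
Explore from build: no path reaches merge. The graph stays acyclic.

No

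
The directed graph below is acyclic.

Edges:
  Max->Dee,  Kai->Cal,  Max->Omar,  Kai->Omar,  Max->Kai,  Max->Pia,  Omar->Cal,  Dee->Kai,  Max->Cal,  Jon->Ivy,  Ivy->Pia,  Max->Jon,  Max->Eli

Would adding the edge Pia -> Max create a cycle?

Adding Pia→Max creates a cycle iff Max can already reach Pia.
Path from Max: Max → Pia.
So Max → … → Pia → Max is a cycle.

Yes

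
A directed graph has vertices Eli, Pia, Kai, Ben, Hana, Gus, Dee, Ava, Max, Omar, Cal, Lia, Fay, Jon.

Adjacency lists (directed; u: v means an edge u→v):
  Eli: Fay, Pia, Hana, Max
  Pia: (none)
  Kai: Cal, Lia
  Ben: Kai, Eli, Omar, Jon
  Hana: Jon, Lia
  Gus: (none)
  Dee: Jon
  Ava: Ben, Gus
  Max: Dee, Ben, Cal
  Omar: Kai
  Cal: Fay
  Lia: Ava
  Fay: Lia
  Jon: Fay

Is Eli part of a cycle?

Yes

Eli is on a cycle iff Eli can reach itself via ≥1 edge.
Eli → Max → Ben → Eli — yes.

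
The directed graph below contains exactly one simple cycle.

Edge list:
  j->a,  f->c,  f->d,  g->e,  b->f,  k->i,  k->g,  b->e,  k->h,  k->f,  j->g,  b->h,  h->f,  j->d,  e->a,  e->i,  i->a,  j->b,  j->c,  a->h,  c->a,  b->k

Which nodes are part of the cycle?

DFS with gray/black marking from h:
h gray
  f gray
    c gray
      a gray
        a→h: h is gray → back edge
Back edge closes the cycle h → f → c → a → h; its vertices are {a, c, f, h}.

a, c, f, h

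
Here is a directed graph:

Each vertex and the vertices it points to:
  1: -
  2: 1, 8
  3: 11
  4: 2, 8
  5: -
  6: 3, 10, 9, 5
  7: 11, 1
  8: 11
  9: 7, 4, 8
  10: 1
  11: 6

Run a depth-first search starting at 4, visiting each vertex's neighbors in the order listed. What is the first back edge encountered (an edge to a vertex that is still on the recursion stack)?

DFS from 4 (visiting each vertex's neighbors in the order listed); mark gray on enter, black on exit:
4 gray
  2 gray
    1 gray
    1 black
    8 gray
      11 gray
        6 gray
          3 gray
            3→11: 11 is gray → back edge
First back edge: 3 → 11.

3->11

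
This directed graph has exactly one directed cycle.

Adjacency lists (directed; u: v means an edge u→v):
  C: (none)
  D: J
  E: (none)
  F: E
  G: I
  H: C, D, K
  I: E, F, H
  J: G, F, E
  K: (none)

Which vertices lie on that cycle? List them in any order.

D, G, H, I, J

DFS with gray/black marking from I:
I gray
  E gray
  E black
  F gray
    F→E: E black — skip
  F black
  H gray
    C gray
    C black
    D gray
      J gray
        G gray
          G→I: I is gray → back edge
Back edge closes the cycle I → H → D → J → G → I; its vertices are {D, G, H, I, J}.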